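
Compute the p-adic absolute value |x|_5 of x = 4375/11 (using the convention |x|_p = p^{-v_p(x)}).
|4375/11|_5 = 1/625

Step 1 — compute v_5(x) by factoring powers of 5 out of the numerator and denominator: v_5(4375/11) = 4. Step 2 — apply |x|_p = p^{-v_p(x)} = 5^{-4} = 1/625.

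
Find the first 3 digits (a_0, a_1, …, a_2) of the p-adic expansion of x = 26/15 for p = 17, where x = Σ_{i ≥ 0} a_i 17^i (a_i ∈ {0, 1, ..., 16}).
(a_0, …, a_2) = (4, 1, 9)

v_17(26/15) = 0 (numerator and denominator both coprime to 17), so x ∈ ℤ_17^×. Compute digits iteratively via a_i = x_i mod 17, x_{i+1} = (x_i − a_i)/17, with x_0 = x:
  x_0 = 26/15;  a_0 = 4;  x_1 = (x_0 − 4)/17 = -2/15
  x_1 = -2/15;  a_1 = 1;  x_2 = (x_1 − 1)/17 = -1/15
  x_2 = -1/15;  a_2 = 9;  x_3 = (x_2 − 9)/17 = -8/15
Digits: (4, 1, 9).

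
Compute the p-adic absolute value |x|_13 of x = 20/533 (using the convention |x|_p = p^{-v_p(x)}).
|20/533|_13 = 13

Step 1 — compute v_13(x) by factoring powers of 13 out of the numerator and denominator: v_13(20/533) = -1. Step 2 — apply |x|_p = p^{-v_p(x)} = 13^{1} = 13.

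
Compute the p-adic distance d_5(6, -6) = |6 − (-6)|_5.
d_5(6, -6) = 1

Step 1 — x − y = 6 − (-6) = 12. Step 2 — v_5(12) = 0 (factor: 12 = (5^0 · 12); the sign does not affect v_p). Step 3 — |x − y|_5 = 5^{0} = 1.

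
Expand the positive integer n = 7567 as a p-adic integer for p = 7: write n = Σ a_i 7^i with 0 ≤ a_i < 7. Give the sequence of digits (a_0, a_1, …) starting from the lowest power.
(a_0, a_1, …) = (0, 3, 0, 1, 3)

Repeated division by 7 gives the digits low-to-high: 7567 = 3·7^1 + 1·7^3 + 3·7^4. Digit sequence: (0, 3, 0, 1, 3).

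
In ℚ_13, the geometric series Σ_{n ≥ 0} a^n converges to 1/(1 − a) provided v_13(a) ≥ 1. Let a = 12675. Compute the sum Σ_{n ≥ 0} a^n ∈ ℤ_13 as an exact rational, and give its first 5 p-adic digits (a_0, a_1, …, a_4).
Σ a^n = 1/(1 − a) = -1/12674;  first 5 digits = (1, 0, 10, 5, 9)

v_13(a) = 2 ≥ 1, so the series converges in ℤ_13 to 1/(1 − a) = 1/(1 − 12675) = -1/12674. Expand this rational in ℤ_13: compute digits iteratively via d_i = x_i mod 13, x_{i+1} = (x_i − d_i)/13. The first 5 digits are (1, 0, 10, 5, 9).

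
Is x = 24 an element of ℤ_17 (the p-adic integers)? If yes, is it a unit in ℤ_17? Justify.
x ∈ ℤ_17^× (unit); v_17(x) = 0

ℤ_17 = {x ∈ ℚ_17 : v_17(x) ≥ 0} and ℤ_17^× = {x ∈ ℤ_17 : v_17(x) = 0}. Here v_17(24) = v_17(num) − v_17(den) = 0; compare against these criteria.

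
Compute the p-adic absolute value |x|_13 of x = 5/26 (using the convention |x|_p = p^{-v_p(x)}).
|5/26|_13 = 13

Step 1 — compute v_13(x) by factoring powers of 13 out of the numerator and denominator: v_13(5/26) = -1. Step 2 — apply |x|_p = p^{-v_p(x)} = 13^{1} = 13.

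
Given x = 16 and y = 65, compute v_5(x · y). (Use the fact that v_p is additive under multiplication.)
v_5(1040) = 1

v_p(x) = 0 (factor: 16 = 5^0 · 16); v_p(y) = 1 (factor: 65 = 5^1 · 13). Additivity: v_p(xy) = v_p(x) + v_p(y) = 0 + 1 = 1. (Direct check: xy = 1040 = 5^1 · (208).)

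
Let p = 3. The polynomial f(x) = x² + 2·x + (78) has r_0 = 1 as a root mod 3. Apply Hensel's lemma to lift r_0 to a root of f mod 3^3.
r_2 = 1 (mod 27)

Hensel: r_{i+1} = r_i − f(r_i)·(f′(r_i))^{-1} mod 3^{i+2}, f′(x) = 2x + 2. Iterate:
  r_0 = 1 (mod 3)
  r_1 = 1 (mod 9)
  r_2 = 1 (mod 27)
Final: r = 1 satisfies f(r) ≡ 0 mod 3^3.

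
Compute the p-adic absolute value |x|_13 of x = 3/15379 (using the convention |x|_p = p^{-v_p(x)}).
|3/15379|_13 = 2197

Step 1 — compute v_13(x) by factoring powers of 13 out of the numerator and denominator: v_13(3/15379) = -3. Step 2 — apply |x|_p = p^{-v_p(x)} = 13^{3} = 2197.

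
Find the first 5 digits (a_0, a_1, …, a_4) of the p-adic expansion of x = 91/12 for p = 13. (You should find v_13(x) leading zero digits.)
(a_0, …, a_4) = (0, 6, 5, 5, 5)

v_13(91/12) = 1, so a_0 = ... = a_0 = 0. Factor out: x = 13^1 · u with u = 7/12 a unit in ℤ_13. Expand u iteratively via a_{v+i} = u_i mod 13, u_{i+1} = (u_i − a_{v+i})/13:
  u_0 = 7/12;  a_1 = 6;  u_1 = (u_0 − 6)/13 = -5/12
  u_1 = -5/12;  a_2 = 5;  u_2 = (u_1 − 5)/13 = -5/12
  u_2 = -5/12;  a_3 = 5;  u_3 = (u_2 − 5)/13 = -5/12
  u_3 = -5/12;  a_4 = 5;  u_4 = (u_3 − 5)/13 = -5/12
Digits: (0, 6, 5, 5, 5).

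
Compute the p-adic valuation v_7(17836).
v_7(17836) = 3

v_7(n) is the largest exponent k such that 7^k divides n. Factor out: 17836 = 7^3 · 52. (Sign doesn't affect v_p.) So v_7(17836) = 3.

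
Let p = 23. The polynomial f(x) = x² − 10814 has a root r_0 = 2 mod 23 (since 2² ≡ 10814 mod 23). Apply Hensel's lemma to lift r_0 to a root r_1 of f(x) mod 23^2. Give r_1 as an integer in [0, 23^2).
r_1 = 324 (mod 529)

Hensel's recurrence: r_{i+1} = r_i − f(r_i)·(f′(r_i))^{-1} mod 23^{i+2}, with f′(x) = 2x. Iterate:
  r_0 = 2 (mod 23)
  r_1 = 324 (mod 529)
Final: r_1 = 324, and one checks f(r_1) ≡ 0 mod 23^2.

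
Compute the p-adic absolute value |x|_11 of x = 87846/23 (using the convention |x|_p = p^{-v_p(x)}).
|87846/23|_11 = 1/14641

Step 1 — compute v_11(x) by factoring powers of 11 out of the numerator and denominator: v_11(87846/23) = 4. Step 2 — apply |x|_p = p^{-v_p(x)} = 11^{-4} = 1/14641.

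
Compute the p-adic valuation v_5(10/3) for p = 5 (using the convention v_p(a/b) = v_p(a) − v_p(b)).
v_5(10/3) = 1

Factor powers of 5 from the numerator and denominator of the reduced fraction: 10 = 5^1 · 2 and 3 = 5^0 · 3. Apply v_p(a/b) = v_p(a) − v_p(b): v_5(10/3) = 1 − 0 = 1.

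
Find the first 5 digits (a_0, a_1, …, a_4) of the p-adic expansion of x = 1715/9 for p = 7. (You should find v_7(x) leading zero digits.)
(a_0, …, a_4) = (0, 0, 0, 6, 0)

v_7(1715/9) = 3, so a_0 = ... = a_2 = 0. Factor out: x = 7^3 · u with u = 5/9 a unit in ℤ_7. Expand u iteratively via a_{v+i} = u_i mod 7, u_{i+1} = (u_i − a_{v+i})/7:
  u_0 = 5/9;  a_3 = 6;  u_1 = (u_0 − 6)/7 = -7/9
  u_1 = -7/9;  a_4 = 0;  u_2 = (u_1 − 0)/7 = -1/9
Digits: (0, 0, 0, 6, 0).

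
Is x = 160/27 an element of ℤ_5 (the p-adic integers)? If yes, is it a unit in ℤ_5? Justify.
x ∈ ℤ_5 but not a unit; v_5(x) = 1 > 0

ℤ_5 = {x ∈ ℚ_5 : v_5(x) ≥ 0} and ℤ_5^× = {x ∈ ℤ_5 : v_5(x) = 0}. Here v_5(160/27) = v_5(num) − v_5(den) = 1; compare against these criteria.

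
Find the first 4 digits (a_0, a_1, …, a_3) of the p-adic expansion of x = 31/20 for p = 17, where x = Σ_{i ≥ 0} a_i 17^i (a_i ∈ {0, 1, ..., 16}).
(a_0, …, a_3) = (16, 0, 11, 7)

v_17(31/20) = 0 (numerator and denominator both coprime to 17), so x ∈ ℤ_17^×. Compute digits iteratively via a_i = x_i mod 17, x_{i+1} = (x_i − a_i)/17, with x_0 = x:
  x_0 = 31/20;  a_0 = 16;  x_1 = (x_0 − 16)/17 = -17/20
  x_1 = -17/20;  a_1 = 0;  x_2 = (x_1 − 0)/17 = -1/20
  x_2 = -1/20;  a_2 = 11;  x_3 = (x_2 − 11)/17 = -13/20
  x_3 = -13/20;  a_3 = 7;  x_4 = (x_3 − 7)/17 = -9/20
Digits: (16, 0, 11, 7).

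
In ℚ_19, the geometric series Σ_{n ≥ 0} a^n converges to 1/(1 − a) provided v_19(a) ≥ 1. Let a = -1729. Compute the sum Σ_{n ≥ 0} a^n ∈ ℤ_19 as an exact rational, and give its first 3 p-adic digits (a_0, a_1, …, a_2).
Σ a^n = 1/(1 − a) = 1/1730;  first 3 digits = (1, 4, 11)

v_19(a) = 1 ≥ 1, so the series converges in ℤ_19 to 1/(1 − a) = 1/(1 − (-1729)) = 1/1730. Expand this rational in ℤ_19: compute digits iteratively via d_i = x_i mod 19, x_{i+1} = (x_i − d_i)/19. The first 3 digits are (1, 4, 11).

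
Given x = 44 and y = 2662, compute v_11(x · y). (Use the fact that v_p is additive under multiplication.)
v_11(117128) = 4

v_p(x) = 1 (factor: 44 = 11^1 · 4); v_p(y) = 3 (factor: 2662 = 11^3 · 2). Additivity: v_p(xy) = v_p(x) + v_p(y) = 1 + 3 = 4. (Direct check: xy = 117128 = 11^4 · (8).)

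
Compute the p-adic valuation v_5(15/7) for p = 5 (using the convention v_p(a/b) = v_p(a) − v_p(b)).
v_5(15/7) = 1

Factor powers of 5 from the numerator and denominator of the reduced fraction: 15 = 5^1 · 3 and 7 = 5^0 · 7. Apply v_p(a/b) = v_p(a) − v_p(b): v_5(15/7) = 1 − 0 = 1.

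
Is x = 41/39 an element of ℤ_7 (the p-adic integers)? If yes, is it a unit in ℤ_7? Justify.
x ∈ ℤ_7^× (unit); v_7(x) = 0

ℤ_7 = {x ∈ ℚ_7 : v_7(x) ≥ 0} and ℤ_7^× = {x ∈ ℤ_7 : v_7(x) = 0}. Here v_7(41/39) = v_7(num) − v_7(den) = 0; compare against these criteria.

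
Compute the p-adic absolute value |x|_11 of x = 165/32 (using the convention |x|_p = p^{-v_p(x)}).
|165/32|_11 = 1/11

Step 1 — compute v_11(x) by factoring powers of 11 out of the numerator and denominator: v_11(165/32) = 1. Step 2 — apply |x|_p = p^{-v_p(x)} = 11^{-1} = 1/11.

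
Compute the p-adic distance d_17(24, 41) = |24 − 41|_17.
d_17(24, 41) = 1/17

Step 1 — x − y = 24 − 41 = -17. Step 2 — v_17(-17) = 1 (factor: -17 = −(17^1 · 1); the sign does not affect v_p). Step 3 — |x − y|_17 = 17^{-1} = 1/17.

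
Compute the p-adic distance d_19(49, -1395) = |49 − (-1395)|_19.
d_19(49, -1395) = 1/361

Step 1 — x − y = 49 − (-1395) = 1444. Step 2 — v_19(1444) = 2 (factor: 1444 = (19^2 · 4); the sign does not affect v_p). Step 3 — |x − y|_19 = 19^{-2} = 1/361.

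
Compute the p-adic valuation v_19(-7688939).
v_19(-7688939) = 4

v_19(n) is the largest exponent k such that 19^k divides n. Factor out: -7688939 = -19^4 · 59. (Sign doesn't affect v_p.) So v_19(-7688939) = 4.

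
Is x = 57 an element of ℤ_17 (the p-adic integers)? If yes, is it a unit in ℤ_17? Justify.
x ∈ ℤ_17^× (unit); v_17(x) = 0

ℤ_17 = {x ∈ ℚ_17 : v_17(x) ≥ 0} and ℤ_17^× = {x ∈ ℤ_17 : v_17(x) = 0}. Here v_17(57) = v_17(num) − v_17(den) = 0; compare against these criteria.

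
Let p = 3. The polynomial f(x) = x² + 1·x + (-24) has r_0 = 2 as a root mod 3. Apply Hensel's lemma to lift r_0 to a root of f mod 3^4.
r_3 = 38 (mod 81)

Hensel: r_{i+1} = r_i − f(r_i)·(f′(r_i))^{-1} mod 3^{i+2}, f′(x) = 2x + 1. Iterate:
  r_0 = 2 (mod 3)
  r_1 = 2 (mod 9)
  r_2 = 11 (mod 27)
  r_3 = 38 (mod 81)
Final: r = 38 satisfies f(r) ≡ 0 mod 3^4.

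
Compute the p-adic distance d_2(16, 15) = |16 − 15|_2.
d_2(16, 15) = 1

Step 1 — x − y = 16 − 15 = 1. Step 2 — v_2(1) = 0 (factor: 1 = (2^0 · 1); the sign does not affect v_p). Step 3 — |x − y|_2 = 2^{0} = 1.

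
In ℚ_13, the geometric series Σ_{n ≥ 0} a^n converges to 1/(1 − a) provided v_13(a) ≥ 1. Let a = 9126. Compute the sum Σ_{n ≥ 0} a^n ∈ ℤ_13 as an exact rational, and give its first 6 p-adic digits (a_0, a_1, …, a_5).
Σ a^n = 1/(1 − a) = -1/9125;  first 6 digits = (1, 0, 2, 4, 4, 3)

v_13(a) = 2 ≥ 1, so the series converges in ℤ_13 to 1/(1 − a) = 1/(1 − 9126) = -1/9125. Expand this rational in ℤ_13: compute digits iteratively via d_i = x_i mod 13, x_{i+1} = (x_i − d_i)/13. The first 6 digits are (1, 0, 2, 4, 4, 3).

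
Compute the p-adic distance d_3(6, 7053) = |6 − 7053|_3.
d_3(6, 7053) = 1/243

Step 1 — x − y = 6 − 7053 = -7047. Step 2 — v_3(-7047) = 5 (factor: -7047 = −(3^5 · 29); the sign does not affect v_p). Step 3 — |x − y|_3 = 3^{-5} = 1/243.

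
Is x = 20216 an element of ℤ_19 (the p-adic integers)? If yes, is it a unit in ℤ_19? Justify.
x ∈ ℤ_19 but not a unit; v_19(x) = 2 > 0

ℤ_19 = {x ∈ ℚ_19 : v_19(x) ≥ 0} and ℤ_19^× = {x ∈ ℤ_19 : v_19(x) = 0}. Here v_19(20216) = v_19(num) − v_19(den) = 2; compare against these criteria.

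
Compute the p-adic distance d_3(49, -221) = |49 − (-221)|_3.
d_3(49, -221) = 1/27

Step 1 — x − y = 49 − (-221) = 270. Step 2 — v_3(270) = 3 (factor: 270 = (3^3 · 10); the sign does not affect v_p). Step 3 — |x − y|_3 = 3^{-3} = 1/27.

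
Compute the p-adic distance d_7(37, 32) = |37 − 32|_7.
d_7(37, 32) = 1

Step 1 — x − y = 37 − 32 = 5. Step 2 — v_7(5) = 0 (factor: 5 = (7^0 · 5); the sign does not affect v_p). Step 3 — |x − y|_7 = 7^{0} = 1.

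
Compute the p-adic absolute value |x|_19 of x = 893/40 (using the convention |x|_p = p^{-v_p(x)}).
|893/40|_19 = 1/19

Step 1 — compute v_19(x) by factoring powers of 19 out of the numerator and denominator: v_19(893/40) = 1. Step 2 — apply |x|_p = p^{-v_p(x)} = 19^{-1} = 1/19.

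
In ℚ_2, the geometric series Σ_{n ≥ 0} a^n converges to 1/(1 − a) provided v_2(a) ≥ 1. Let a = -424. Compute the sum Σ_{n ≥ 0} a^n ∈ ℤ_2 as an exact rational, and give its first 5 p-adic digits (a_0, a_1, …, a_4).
Σ a^n = 1/(1 − a) = 1/425;  first 5 digits = (1, 0, 0, 1, 1)

v_2(a) = 3 ≥ 1, so the series converges in ℤ_2 to 1/(1 − a) = 1/(1 − (-424)) = 1/425. Expand this rational in ℤ_2: compute digits iteratively via d_i = x_i mod 2, x_{i+1} = (x_i − d_i)/2. The first 5 digits are (1, 0, 0, 1, 1).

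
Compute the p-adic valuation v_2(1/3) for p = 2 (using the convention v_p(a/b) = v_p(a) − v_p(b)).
v_2(1/3) = 0

Factor powers of 2 from the numerator and denominator of the reduced fraction: 1 = 2^0 · 1 and 3 = 2^0 · 3. Apply v_p(a/b) = v_p(a) − v_p(b): v_2(1/3) = 0 − 0 = 0.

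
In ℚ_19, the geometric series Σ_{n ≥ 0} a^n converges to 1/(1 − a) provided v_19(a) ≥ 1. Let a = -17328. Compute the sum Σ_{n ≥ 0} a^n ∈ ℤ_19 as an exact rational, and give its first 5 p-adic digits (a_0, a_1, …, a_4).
Σ a^n = 1/(1 − a) = 1/17329;  first 5 digits = (1, 0, 9, 16, 4)

v_19(a) = 2 ≥ 1, so the series converges in ℤ_19 to 1/(1 − a) = 1/(1 − (-17328)) = 1/17329. Expand this rational in ℤ_19: compute digits iteratively via d_i = x_i mod 19, x_{i+1} = (x_i − d_i)/19. The first 5 digits are (1, 0, 9, 16, 4).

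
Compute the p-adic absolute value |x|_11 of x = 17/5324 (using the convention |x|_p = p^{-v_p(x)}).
|17/5324|_11 = 1331

Step 1 — compute v_11(x) by factoring powers of 11 out of the numerator and denominator: v_11(17/5324) = -3. Step 2 — apply |x|_p = p^{-v_p(x)} = 11^{3} = 1331.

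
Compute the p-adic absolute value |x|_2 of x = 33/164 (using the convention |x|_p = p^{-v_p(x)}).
|33/164|_2 = 4

Step 1 — compute v_2(x) by factoring powers of 2 out of the numerator and denominator: v_2(33/164) = -2. Step 2 — apply |x|_p = p^{-v_p(x)} = 2^{2} = 4.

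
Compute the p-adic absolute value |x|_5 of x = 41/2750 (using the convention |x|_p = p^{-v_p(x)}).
|41/2750|_5 = 125

Step 1 — compute v_5(x) by factoring powers of 5 out of the numerator and denominator: v_5(41/2750) = -3. Step 2 — apply |x|_p = p^{-v_p(x)} = 5^{3} = 125.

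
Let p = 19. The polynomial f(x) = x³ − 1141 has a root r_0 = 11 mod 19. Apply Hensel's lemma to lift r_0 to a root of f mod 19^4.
r_3 = 5331 (mod 130321)

Hensel: r_{i+1} = r_i − f(r_i)/f′(r_i) mod 19^{i+2}, where f′(x) = 3x². Iterate:
  r_0 = 11 (mod 19)
  r_1 = 277 (mod 361)
  r_2 = 5331 (mod 6859)
  r_3 = 5331 (mod 130321)
Final: r = 5331 with f(r) ≡ 0 mod 19^4.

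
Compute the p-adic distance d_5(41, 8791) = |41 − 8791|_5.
d_5(41, 8791) = 1/625

Step 1 — x − y = 41 − 8791 = -8750. Step 2 — v_5(-8750) = 4 (factor: -8750 = −(5^4 · 14); the sign does not affect v_p). Step 3 — |x − y|_5 = 5^{-4} = 1/625.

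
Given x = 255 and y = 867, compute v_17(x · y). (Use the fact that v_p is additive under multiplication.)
v_17(221085) = 3

v_p(x) = 1 (factor: 255 = 17^1 · 15); v_p(y) = 2 (factor: 867 = 17^2 · 3). Additivity: v_p(xy) = v_p(x) + v_p(y) = 1 + 2 = 3. (Direct check: xy = 221085 = 17^3 · (45).)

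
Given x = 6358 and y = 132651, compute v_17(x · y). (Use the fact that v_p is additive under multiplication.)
v_17(843395058) = 5

v_p(x) = 2 (factor: 6358 = 17^2 · 22); v_p(y) = 3 (factor: 132651 = 17^3 · 27). Additivity: v_p(xy) = v_p(x) + v_p(y) = 2 + 3 = 5. (Direct check: xy = 843395058 = 17^5 · (594).)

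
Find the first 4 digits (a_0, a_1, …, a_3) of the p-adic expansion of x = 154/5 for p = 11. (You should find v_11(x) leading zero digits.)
(a_0, …, a_3) = (0, 5, 2, 2)

v_11(154/5) = 1, so a_0 = ... = a_0 = 0. Factor out: x = 11^1 · u with u = 14/5 a unit in ℤ_11. Expand u iteratively via a_{v+i} = u_i mod 11, u_{i+1} = (u_i − a_{v+i})/11:
  u_0 = 14/5;  a_1 = 5;  u_1 = (u_0 − 5)/11 = -1/5
  u_1 = -1/5;  a_2 = 2;  u_2 = (u_1 − 2)/11 = -1/5
  u_2 = -1/5;  a_3 = 2;  u_3 = (u_2 − 2)/11 = -1/5
Digits: (0, 5, 2, 2).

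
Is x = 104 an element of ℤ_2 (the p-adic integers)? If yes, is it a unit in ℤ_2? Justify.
x ∈ ℤ_2 but not a unit; v_2(x) = 3 > 0

ℤ_2 = {x ∈ ℚ_2 : v_2(x) ≥ 0} and ℤ_2^× = {x ∈ ℤ_2 : v_2(x) = 0}. Here v_2(104) = v_2(num) − v_2(den) = 3; compare against these criteria.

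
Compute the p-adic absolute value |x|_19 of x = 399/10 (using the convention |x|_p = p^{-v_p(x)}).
|399/10|_19 = 1/19

Step 1 — compute v_19(x) by factoring powers of 19 out of the numerator and denominator: v_19(399/10) = 1. Step 2 — apply |x|_p = p^{-v_p(x)} = 19^{-1} = 1/19.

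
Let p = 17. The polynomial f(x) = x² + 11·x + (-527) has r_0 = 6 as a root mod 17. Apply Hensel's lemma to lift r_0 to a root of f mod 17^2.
r_1 = 125 (mod 289)

Hensel: r_{i+1} = r_i − f(r_i)·(f′(r_i))^{-1} mod 17^{i+2}, f′(x) = 2x + 11. Iterate:
  r_0 = 6 (mod 17)
  r_1 = 125 (mod 289)
Final: r = 125 satisfies f(r) ≡ 0 mod 17^2.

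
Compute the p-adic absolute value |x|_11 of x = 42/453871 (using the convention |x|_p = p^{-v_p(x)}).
|42/453871|_11 = 14641

Step 1 — compute v_11(x) by factoring powers of 11 out of the numerator and denominator: v_11(42/453871) = -4. Step 2 — apply |x|_p = p^{-v_p(x)} = 11^{4} = 14641.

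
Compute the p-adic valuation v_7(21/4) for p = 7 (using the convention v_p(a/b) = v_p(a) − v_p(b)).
v_7(21/4) = 1

Factor powers of 7 from the numerator and denominator of the reduced fraction: 21 = 7^1 · 3 and 4 = 7^0 · 4. Apply v_p(a/b) = v_p(a) − v_p(b): v_7(21/4) = 1 − 0 = 1.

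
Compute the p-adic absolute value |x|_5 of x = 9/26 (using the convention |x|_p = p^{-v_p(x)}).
|9/26|_5 = 1

Step 1 — compute v_5(x) by factoring powers of 5 out of the numerator and denominator: v_5(9/26) = 0. Step 2 — apply |x|_p = p^{-v_p(x)} = 5^{0} = 1.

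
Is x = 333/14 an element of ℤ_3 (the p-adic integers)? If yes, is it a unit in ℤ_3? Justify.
x ∈ ℤ_3 but not a unit; v_3(x) = 2 > 0

ℤ_3 = {x ∈ ℚ_3 : v_3(x) ≥ 0} and ℤ_3^× = {x ∈ ℤ_3 : v_3(x) = 0}. Here v_3(333/14) = v_3(num) − v_3(den) = 2; compare against these criteria.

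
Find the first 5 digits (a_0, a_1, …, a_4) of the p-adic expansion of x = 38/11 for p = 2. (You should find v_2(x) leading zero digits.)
(a_0, …, a_4) = (0, 1, 0, 0, 1)

v_2(38/11) = 1, so a_0 = ... = a_0 = 0. Factor out: x = 2^1 · u with u = 19/11 a unit in ℤ_2. Expand u iteratively via a_{v+i} = u_i mod 2, u_{i+1} = (u_i − a_{v+i})/2:
  u_0 = 19/11;  a_1 = 1;  u_1 = (u_0 − 1)/2 = 4/11
  u_1 = 4/11;  a_2 = 0;  u_2 = (u_1 − 0)/2 = 2/11
  u_2 = 2/11;  a_3 = 0;  u_3 = (u_2 − 0)/2 = 1/11
  u_3 = 1/11;  a_4 = 1;  u_4 = (u_3 − 1)/2 = -5/11
Digits: (0, 1, 0, 0, 1).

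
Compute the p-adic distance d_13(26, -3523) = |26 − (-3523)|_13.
d_13(26, -3523) = 1/169

Step 1 — x − y = 26 − (-3523) = 3549. Step 2 — v_13(3549) = 2 (factor: 3549 = (13^2 · 21); the sign does not affect v_p). Step 3 — |x − y|_13 = 13^{-2} = 1/169.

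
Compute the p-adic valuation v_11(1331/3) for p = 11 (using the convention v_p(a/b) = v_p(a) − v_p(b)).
v_11(1331/3) = 3

Factor powers of 11 from the numerator and denominator of the reduced fraction: 1331 = 11^3 · 1 and 3 = 11^0 · 3. Apply v_p(a/b) = v_p(a) − v_p(b): v_11(1331/3) = 3 − 0 = 3.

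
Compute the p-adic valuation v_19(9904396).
v_19(9904396) = 5

v_19(n) is the largest exponent k such that 19^k divides n. Factor out: 9904396 = 19^5 · 4. (Sign doesn't affect v_p.) So v_19(9904396) = 5.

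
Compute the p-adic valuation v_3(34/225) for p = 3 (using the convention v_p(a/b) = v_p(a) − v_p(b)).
v_3(34/225) = -2

Factor powers of 3 from the numerator and denominator of the reduced fraction: 34 = 3^0 · 34 and 225 = 3^2 · 25. Apply v_p(a/b) = v_p(a) − v_p(b): v_3(34/225) = 0 − 2 = -2.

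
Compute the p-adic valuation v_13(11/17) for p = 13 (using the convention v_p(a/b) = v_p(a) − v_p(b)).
v_13(11/17) = 0

Factor powers of 13 from the numerator and denominator of the reduced fraction: 11 = 13^0 · 11 and 17 = 13^0 · 17. Apply v_p(a/b) = v_p(a) − v_p(b): v_13(11/17) = 0 − 0 = 0.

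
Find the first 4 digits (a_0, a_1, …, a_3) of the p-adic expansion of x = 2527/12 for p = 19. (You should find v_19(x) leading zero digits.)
(a_0, …, a_3) = (0, 0, 18, 7)

v_19(2527/12) = 2, so a_0 = ... = a_1 = 0. Factor out: x = 19^2 · u with u = 7/12 a unit in ℤ_19. Expand u iteratively via a_{v+i} = u_i mod 19, u_{i+1} = (u_i − a_{v+i})/19:
  u_0 = 7/12;  a_2 = 18;  u_1 = (u_0 − 18)/19 = -11/12
  u_1 = -11/12;  a_3 = 7;  u_2 = (u_1 − 7)/19 = -5/12
Digits: (0, 0, 18, 7).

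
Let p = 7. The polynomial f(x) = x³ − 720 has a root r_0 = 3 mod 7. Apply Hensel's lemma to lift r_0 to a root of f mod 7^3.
r_2 = 241 (mod 343)

Hensel: r_{i+1} = r_i − f(r_i)/f′(r_i) mod 7^{i+2}, where f′(x) = 3x². Iterate:
  r_0 = 3 (mod 7)
  r_1 = 45 (mod 49)
  r_2 = 241 (mod 343)
Final: r = 241 with f(r) ≡ 0 mod 7^3.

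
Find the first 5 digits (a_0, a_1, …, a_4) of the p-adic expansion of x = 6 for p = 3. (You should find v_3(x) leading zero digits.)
(a_0, …, a_4) = (0, 2, 0, 0, 0)

v_3(6) = 1, so a_0 = ... = a_0 = 0. Factor out: x = 3^1 · u with u = 2 a unit in ℤ_3. Expand u iteratively via a_{v+i} = u_i mod 3, u_{i+1} = (u_i − a_{v+i})/3:
  u_0 = 2;  a_1 = 2;  u_1 = (u_0 − 2)/3 = 0
  u_1 = 0;  a_2 = 0;  u_2 = (u_1 − 0)/3 = 0
  u_2 = 0;  a_3 = 0;  u_3 = (u_2 − 0)/3 = 0
  u_3 = 0;  a_4 = 0;  u_4 = (u_3 − 0)/3 = 0
Digits: (0, 2, 0, 0, 0).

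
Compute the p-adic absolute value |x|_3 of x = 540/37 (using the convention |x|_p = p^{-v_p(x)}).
|540/37|_3 = 1/27

Step 1 — compute v_3(x) by factoring powers of 3 out of the numerator and denominator: v_3(540/37) = 3. Step 2 — apply |x|_p = p^{-v_p(x)} = 3^{-3} = 1/27.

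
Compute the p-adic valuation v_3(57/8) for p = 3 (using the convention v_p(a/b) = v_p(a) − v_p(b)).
v_3(57/8) = 1

Factor powers of 3 from the numerator and denominator of the reduced fraction: 57 = 3^1 · 19 and 8 = 3^0 · 8. Apply v_p(a/b) = v_p(a) − v_p(b): v_3(57/8) = 1 − 0 = 1.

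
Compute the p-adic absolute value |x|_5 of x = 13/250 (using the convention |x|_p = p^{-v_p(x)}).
|13/250|_5 = 125

Step 1 — compute v_5(x) by factoring powers of 5 out of the numerator and denominator: v_5(13/250) = -3. Step 2 — apply |x|_p = p^{-v_p(x)} = 5^{3} = 125.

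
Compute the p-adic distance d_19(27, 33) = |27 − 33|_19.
d_19(27, 33) = 1

Step 1 — x − y = 27 − 33 = -6. Step 2 — v_19(-6) = 0 (factor: -6 = −(19^0 · 6); the sign does not affect v_p). Step 3 — |x − y|_19 = 19^{0} = 1.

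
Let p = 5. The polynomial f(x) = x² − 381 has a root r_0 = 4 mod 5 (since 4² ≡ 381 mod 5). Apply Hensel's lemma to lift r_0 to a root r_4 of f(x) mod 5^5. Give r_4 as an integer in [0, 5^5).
r_4 = 859 (mod 3125)

Hensel's recurrence: r_{i+1} = r_i − f(r_i)·(f′(r_i))^{-1} mod 5^{i+2}, with f′(x) = 2x. Iterate:
  r_0 = 4 (mod 5)
  r_1 = 9 (mod 25)
  r_2 = 109 (mod 125)
  r_3 = 234 (mod 625)
  r_4 = 859 (mod 3125)
Final: r_4 = 859, and one checks f(r_4) ≡ 0 mod 5^5.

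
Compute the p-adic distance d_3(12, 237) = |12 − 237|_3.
d_3(12, 237) = 1/9

Step 1 — x − y = 12 − 237 = -225. Step 2 — v_3(-225) = 2 (factor: -225 = −(3^2 · 25); the sign does not affect v_p). Step 3 — |x − y|_3 = 3^{-2} = 1/9.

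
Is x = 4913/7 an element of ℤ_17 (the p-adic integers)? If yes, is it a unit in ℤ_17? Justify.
x ∈ ℤ_17 but not a unit; v_17(x) = 3 > 0

ℤ_17 = {x ∈ ℚ_17 : v_17(x) ≥ 0} and ℤ_17^× = {x ∈ ℤ_17 : v_17(x) = 0}. Here v_17(4913/7) = v_17(num) − v_17(den) = 3; compare against these criteria.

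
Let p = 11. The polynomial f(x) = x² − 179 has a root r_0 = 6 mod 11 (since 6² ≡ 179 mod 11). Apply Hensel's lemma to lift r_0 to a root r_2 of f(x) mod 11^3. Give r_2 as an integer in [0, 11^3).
r_2 = 754 (mod 1331)

Hensel's recurrence: r_{i+1} = r_i − f(r_i)·(f′(r_i))^{-1} mod 11^{i+2}, with f′(x) = 2x. Iterate:
  r_0 = 6 (mod 11)
  r_1 = 28 (mod 121)
  r_2 = 754 (mod 1331)
Final: r_2 = 754, and one checks f(r_2) ≡ 0 mod 11^3.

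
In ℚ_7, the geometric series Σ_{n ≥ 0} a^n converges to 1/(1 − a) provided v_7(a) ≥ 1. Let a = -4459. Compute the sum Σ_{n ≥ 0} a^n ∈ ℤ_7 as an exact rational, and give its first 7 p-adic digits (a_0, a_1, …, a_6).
Σ a^n = 1/(1 − a) = 1/4460;  first 7 digits = (1, 0, 0, 1, 5, 6, 0)

v_7(a) = 3 ≥ 1, so the series converges in ℤ_7 to 1/(1 − a) = 1/(1 − (-4459)) = 1/4460. Expand this rational in ℤ_7: compute digits iteratively via d_i = x_i mod 7, x_{i+1} = (x_i − d_i)/7. The first 7 digits are (1, 0, 0, 1, 5, 6, 0).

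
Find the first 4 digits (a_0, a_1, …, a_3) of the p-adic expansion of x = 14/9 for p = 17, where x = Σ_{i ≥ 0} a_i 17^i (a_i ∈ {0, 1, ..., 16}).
(a_0, …, a_3) = (11, 7, 9, 7)

v_17(14/9) = 0 (numerator and denominator both coprime to 17), so x ∈ ℤ_17^×. Compute digits iteratively via a_i = x_i mod 17, x_{i+1} = (x_i − a_i)/17, with x_0 = x:
  x_0 = 14/9;  a_0 = 11;  x_1 = (x_0 − 11)/17 = -5/9
  x_1 = -5/9;  a_1 = 7;  x_2 = (x_1 − 7)/17 = -4/9
  x_2 = -4/9;  a_2 = 9;  x_3 = (x_2 − 9)/17 = -5/9
  x_3 = -5/9;  a_3 = 7;  x_4 = (x_3 − 7)/17 = -4/9
Digits: (11, 7, 9, 7).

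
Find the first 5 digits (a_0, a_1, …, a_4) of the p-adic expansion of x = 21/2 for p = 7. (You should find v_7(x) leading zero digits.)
(a_0, …, a_4) = (0, 5, 3, 3, 3)

v_7(21/2) = 1, so a_0 = ... = a_0 = 0. Factor out: x = 7^1 · u with u = 3/2 a unit in ℤ_7. Expand u iteratively via a_{v+i} = u_i mod 7, u_{i+1} = (u_i − a_{v+i})/7:
  u_0 = 3/2;  a_1 = 5;  u_1 = (u_0 − 5)/7 = -1/2
  u_1 = -1/2;  a_2 = 3;  u_2 = (u_1 − 3)/7 = -1/2
  u_2 = -1/2;  a_3 = 3;  u_3 = (u_2 − 3)/7 = -1/2
  u_3 = -1/2;  a_4 = 3;  u_4 = (u_3 − 3)/7 = -1/2
Digits: (0, 5, 3, 3, 3).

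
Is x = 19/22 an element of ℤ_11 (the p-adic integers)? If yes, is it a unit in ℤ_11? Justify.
x ∉ ℤ_11 (v_11(x) = -1 < 0)

ℤ_11 = {x ∈ ℚ_11 : v_11(x) ≥ 0} and ℤ_11^× = {x ∈ ℤ_11 : v_11(x) = 0}. Here v_11(19/22) = v_11(num) − v_11(den) = -1; compare against these criteria.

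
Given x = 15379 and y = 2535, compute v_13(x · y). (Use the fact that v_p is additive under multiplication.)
v_13(38985765) = 5

v_p(x) = 3 (factor: 15379 = 13^3 · 7); v_p(y) = 2 (factor: 2535 = 13^2 · 15). Additivity: v_p(xy) = v_p(x) + v_p(y) = 3 + 2 = 5. (Direct check: xy = 38985765 = 13^5 · (105).)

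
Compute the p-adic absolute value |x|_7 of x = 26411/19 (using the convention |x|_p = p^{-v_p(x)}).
|26411/19|_7 = 1/2401

Step 1 — compute v_7(x) by factoring powers of 7 out of the numerator and denominator: v_7(26411/19) = 4. Step 2 — apply |x|_p = p^{-v_p(x)} = 7^{-4} = 1/2401.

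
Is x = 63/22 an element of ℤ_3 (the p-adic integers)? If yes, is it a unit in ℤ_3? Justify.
x ∈ ℤ_3 but not a unit; v_3(x) = 2 > 0

ℤ_3 = {x ∈ ℚ_3 : v_3(x) ≥ 0} and ℤ_3^× = {x ∈ ℤ_3 : v_3(x) = 0}. Here v_3(63/22) = v_3(num) − v_3(den) = 2; compare against these criteria.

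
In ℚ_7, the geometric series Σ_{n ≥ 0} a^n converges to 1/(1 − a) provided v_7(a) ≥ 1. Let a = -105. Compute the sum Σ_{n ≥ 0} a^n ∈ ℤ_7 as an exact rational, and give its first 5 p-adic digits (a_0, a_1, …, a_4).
Σ a^n = 1/(1 − a) = 1/106;  first 5 digits = (1, 6, 5, 2, 6)

v_7(a) = 1 ≥ 1, so the series converges in ℤ_7 to 1/(1 − a) = 1/(1 − (-105)) = 1/106. Expand this rational in ℤ_7: compute digits iteratively via d_i = x_i mod 7, x_{i+1} = (x_i − d_i)/7. The first 5 digits are (1, 6, 5, 2, 6).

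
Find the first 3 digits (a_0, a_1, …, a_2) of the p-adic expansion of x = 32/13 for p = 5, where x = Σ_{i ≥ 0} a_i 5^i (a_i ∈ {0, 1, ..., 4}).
(a_0, …, a_2) = (4, 2, 3)

v_5(32/13) = 0 (numerator and denominator both coprime to 5), so x ∈ ℤ_5^×. Compute digits iteratively via a_i = x_i mod 5, x_{i+1} = (x_i − a_i)/5, with x_0 = x:
  x_0 = 32/13;  a_0 = 4;  x_1 = (x_0 − 4)/5 = -4/13
  x_1 = -4/13;  a_1 = 2;  x_2 = (x_1 − 2)/5 = -6/13
  x_2 = -6/13;  a_2 = 3;  x_3 = (x_2 − 3)/5 = -9/13
Digits: (4, 2, 3).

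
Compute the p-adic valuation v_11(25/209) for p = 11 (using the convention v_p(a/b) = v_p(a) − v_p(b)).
v_11(25/209) = -1

Factor powers of 11 from the numerator and denominator of the reduced fraction: 25 = 11^0 · 25 and 209 = 11^1 · 19. Apply v_p(a/b) = v_p(a) − v_p(b): v_11(25/209) = 0 − 1 = -1.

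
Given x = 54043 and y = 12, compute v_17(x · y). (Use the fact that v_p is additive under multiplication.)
v_17(648516) = 3

v_p(x) = 3 (factor: 54043 = 17^3 · 11); v_p(y) = 0 (factor: 12 = 17^0 · 12). Additivity: v_p(xy) = v_p(x) + v_p(y) = 3 + 0 = 3. (Direct check: xy = 648516 = 17^3 · (132).)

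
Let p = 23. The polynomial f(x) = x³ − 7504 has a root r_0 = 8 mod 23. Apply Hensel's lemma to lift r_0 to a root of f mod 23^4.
r_3 = 146886 (mod 279841)

Hensel: r_{i+1} = r_i − f(r_i)/f′(r_i) mod 23^{i+2}, where f′(x) = 3x². Iterate:
  r_0 = 8 (mod 23)
  r_1 = 353 (mod 529)
  r_2 = 882 (mod 12167)
  r_3 = 146886 (mod 279841)
Final: r = 146886 with f(r) ≡ 0 mod 23^4.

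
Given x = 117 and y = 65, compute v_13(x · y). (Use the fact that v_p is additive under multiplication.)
v_13(7605) = 2

v_p(x) = 1 (factor: 117 = 13^1 · 9); v_p(y) = 1 (factor: 65 = 13^1 · 5). Additivity: v_p(xy) = v_p(x) + v_p(y) = 1 + 1 = 2. (Direct check: xy = 7605 = 13^2 · (45).)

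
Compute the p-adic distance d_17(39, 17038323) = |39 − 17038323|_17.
d_17(39, 17038323) = 1/1419857

Step 1 — x − y = 39 − 17038323 = -17038284. Step 2 — v_17(-17038284) = 5 (factor: -17038284 = −(17^5 · 12); the sign does not affect v_p). Step 3 — |x − y|_17 = 17^{-5} = 1/1419857.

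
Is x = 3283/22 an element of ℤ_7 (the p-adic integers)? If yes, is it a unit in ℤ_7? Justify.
x ∈ ℤ_7 but not a unit; v_7(x) = 2 > 0

ℤ_7 = {x ∈ ℚ_7 : v_7(x) ≥ 0} and ℤ_7^× = {x ∈ ℤ_7 : v_7(x) = 0}. Here v_7(3283/22) = v_7(num) − v_7(den) = 2; compare against these criteria.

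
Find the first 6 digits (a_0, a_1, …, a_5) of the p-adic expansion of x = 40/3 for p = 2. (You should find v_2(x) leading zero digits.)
(a_0, …, a_5) = (0, 0, 0, 1, 1, 1)

v_2(40/3) = 3, so a_0 = ... = a_2 = 0. Factor out: x = 2^3 · u with u = 5/3 a unit in ℤ_2. Expand u iteratively via a_{v+i} = u_i mod 2, u_{i+1} = (u_i − a_{v+i})/2:
  u_0 = 5/3;  a_3 = 1;  u_1 = (u_0 − 1)/2 = 1/3
  u_1 = 1/3;  a_4 = 1;  u_2 = (u_1 − 1)/2 = -1/3
  u_2 = -1/3;  a_5 = 1;  u_3 = (u_2 − 1)/2 = -2/3
Digits: (0, 0, 0, 1, 1, 1).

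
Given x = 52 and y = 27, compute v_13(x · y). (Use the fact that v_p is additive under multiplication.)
v_13(1404) = 1

v_p(x) = 1 (factor: 52 = 13^1 · 4); v_p(y) = 0 (factor: 27 = 13^0 · 27). Additivity: v_p(xy) = v_p(x) + v_p(y) = 1 + 0 = 1. (Direct check: xy = 1404 = 13^1 · (108).)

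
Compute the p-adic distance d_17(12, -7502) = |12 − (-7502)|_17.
d_17(12, -7502) = 1/289

Step 1 — x − y = 12 − (-7502) = 7514. Step 2 — v_17(7514) = 2 (factor: 7514 = (17^2 · 26); the sign does not affect v_p). Step 3 — |x − y|_17 = 17^{-2} = 1/289.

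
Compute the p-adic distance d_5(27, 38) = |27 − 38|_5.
d_5(27, 38) = 1

Step 1 — x − y = 27 − 38 = -11. Step 2 — v_5(-11) = 0 (factor: -11 = −(5^0 · 11); the sign does not affect v_p). Step 3 — |x − y|_5 = 5^{0} = 1.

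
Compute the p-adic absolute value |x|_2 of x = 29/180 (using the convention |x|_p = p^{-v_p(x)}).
|29/180|_2 = 4

Step 1 — compute v_2(x) by factoring powers of 2 out of the numerator and denominator: v_2(29/180) = -2. Step 2 — apply |x|_p = p^{-v_p(x)} = 2^{2} = 4.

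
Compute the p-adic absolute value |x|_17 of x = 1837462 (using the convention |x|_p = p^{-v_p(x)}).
|1837462|_17 = 1/83521

Step 1 — compute v_17(x) by factoring powers of 17 out of the numerator and denominator: v_17(1837462) = 4. Step 2 — apply |x|_p = p^{-v_p(x)} = 17^{-4} = 1/83521.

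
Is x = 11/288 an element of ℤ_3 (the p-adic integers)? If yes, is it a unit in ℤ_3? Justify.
x ∉ ℤ_3 (v_3(x) = -2 < 0)

ℤ_3 = {x ∈ ℚ_3 : v_3(x) ≥ 0} and ℤ_3^× = {x ∈ ℤ_3 : v_3(x) = 0}. Here v_3(11/288) = v_3(num) − v_3(den) = -2; compare against these criteria.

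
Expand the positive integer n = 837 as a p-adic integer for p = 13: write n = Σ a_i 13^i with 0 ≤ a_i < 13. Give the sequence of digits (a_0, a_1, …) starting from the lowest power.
(a_0, a_1, …) = (5, 12, 4)

Repeated division by 13 gives the digits low-to-high: 837 = 5 + 12·13^1 + 4·13^2. Digit sequence: (5, 12, 4).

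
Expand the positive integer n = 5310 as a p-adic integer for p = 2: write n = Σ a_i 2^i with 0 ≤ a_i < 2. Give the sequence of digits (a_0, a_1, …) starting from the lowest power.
(a_0, a_1, …) = (0, 1, 1, 1, 1, 1, 0, 1, 0, 0, 1, 0, 1)

Repeated division by 2 gives the digits low-to-high: 5310 = 1·2^1 + 1·2^2 + 1·2^3 + 1·2^4 + 1·2^5 + 1·2^7 + 1·2^10 + 1·2^12. Digit sequence: (0, 1, 1, 1, 1, 1, 0, 1, 0, 0, 1, 0, 1).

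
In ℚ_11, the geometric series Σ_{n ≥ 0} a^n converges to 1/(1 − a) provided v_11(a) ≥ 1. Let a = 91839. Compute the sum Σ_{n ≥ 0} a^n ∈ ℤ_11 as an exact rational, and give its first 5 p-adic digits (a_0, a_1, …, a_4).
Σ a^n = 1/(1 − a) = -1/91838;  first 5 digits = (1, 0, 0, 3, 6)

v_11(a) = 3 ≥ 1, so the series converges in ℤ_11 to 1/(1 − a) = 1/(1 − 91839) = -1/91838. Expand this rational in ℤ_11: compute digits iteratively via d_i = x_i mod 11, x_{i+1} = (x_i − d_i)/11. The first 5 digits are (1, 0, 0, 3, 6).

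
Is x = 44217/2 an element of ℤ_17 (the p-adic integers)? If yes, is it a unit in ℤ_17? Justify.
x ∈ ℤ_17 but not a unit; v_17(x) = 3 > 0

ℤ_17 = {x ∈ ℚ_17 : v_17(x) ≥ 0} and ℤ_17^× = {x ∈ ℤ_17 : v_17(x) = 0}. Here v_17(44217/2) = v_17(num) − v_17(den) = 3; compare against these criteria.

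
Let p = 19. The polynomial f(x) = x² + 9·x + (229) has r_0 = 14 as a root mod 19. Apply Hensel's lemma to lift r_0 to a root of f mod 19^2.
r_1 = 204 (mod 361)

Hensel: r_{i+1} = r_i − f(r_i)·(f′(r_i))^{-1} mod 19^{i+2}, f′(x) = 2x + 9. Iterate:
  r_0 = 14 (mod 19)
  r_1 = 204 (mod 361)
Final: r = 204 satisfies f(r) ≡ 0 mod 19^2.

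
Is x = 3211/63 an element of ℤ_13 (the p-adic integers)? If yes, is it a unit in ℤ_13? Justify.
x ∈ ℤ_13 but not a unit; v_13(x) = 2 > 0

ℤ_13 = {x ∈ ℚ_13 : v_13(x) ≥ 0} and ℤ_13^× = {x ∈ ℤ_13 : v_13(x) = 0}. Here v_13(3211/63) = v_13(num) − v_13(den) = 2; compare against these criteria.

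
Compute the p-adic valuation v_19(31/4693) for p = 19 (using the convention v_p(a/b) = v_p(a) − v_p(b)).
v_19(31/4693) = -2

Factor powers of 19 from the numerator and denominator of the reduced fraction: 31 = 19^0 · 31 and 4693 = 19^2 · 13. Apply v_p(a/b) = v_p(a) − v_p(b): v_19(31/4693) = 0 − 2 = -2.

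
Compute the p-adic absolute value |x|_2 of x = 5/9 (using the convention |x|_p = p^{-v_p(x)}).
|5/9|_2 = 1

Step 1 — compute v_2(x) by factoring powers of 2 out of the numerator and denominator: v_2(5/9) = 0. Step 2 — apply |x|_p = p^{-v_p(x)} = 2^{0} = 1.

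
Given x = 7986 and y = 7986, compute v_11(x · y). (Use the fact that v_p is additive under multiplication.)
v_11(63776196) = 6

v_p(x) = 3 (factor: 7986 = 11^3 · 6); v_p(y) = 3 (factor: 7986 = 11^3 · 6). Additivity: v_p(xy) = v_p(x) + v_p(y) = 3 + 3 = 6. (Direct check: xy = 63776196 = 11^6 · (36).)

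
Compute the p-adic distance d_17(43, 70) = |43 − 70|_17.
d_17(43, 70) = 1

Step 1 — x − y = 43 − 70 = -27. Step 2 — v_17(-27) = 0 (factor: -27 = −(17^0 · 27); the sign does not affect v_p). Step 3 — |x − y|_17 = 17^{0} = 1.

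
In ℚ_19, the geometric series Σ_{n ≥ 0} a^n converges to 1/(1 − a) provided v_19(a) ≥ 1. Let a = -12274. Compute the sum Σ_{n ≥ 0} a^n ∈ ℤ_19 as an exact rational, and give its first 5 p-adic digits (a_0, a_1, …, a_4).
Σ a^n = 1/(1 − a) = 1/12275;  first 5 digits = (1, 0, 4, 17, 15)

v_19(a) = 2 ≥ 1, so the series converges in ℤ_19 to 1/(1 − a) = 1/(1 − (-12274)) = 1/12275. Expand this rational in ℤ_19: compute digits iteratively via d_i = x_i mod 19, x_{i+1} = (x_i − d_i)/19. The first 5 digits are (1, 0, 4, 17, 15).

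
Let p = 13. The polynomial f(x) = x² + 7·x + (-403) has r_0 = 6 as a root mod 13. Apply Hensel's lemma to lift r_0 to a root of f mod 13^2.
r_1 = 32 (mod 169)

Hensel: r_{i+1} = r_i − f(r_i)·(f′(r_i))^{-1} mod 13^{i+2}, f′(x) = 2x + 7. Iterate:
  r_0 = 6 (mod 13)
  r_1 = 32 (mod 169)
Final: r = 32 satisfies f(r) ≡ 0 mod 13^2.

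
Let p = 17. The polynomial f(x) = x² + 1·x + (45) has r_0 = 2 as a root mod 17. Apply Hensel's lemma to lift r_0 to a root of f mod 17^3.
r_2 = 3980 (mod 4913)

Hensel: r_{i+1} = r_i − f(r_i)·(f′(r_i))^{-1} mod 17^{i+2}, f′(x) = 2x + 1. Iterate:
  r_0 = 2 (mod 17)
  r_1 = 223 (mod 289)
  r_2 = 3980 (mod 4913)
Final: r = 3980 satisfies f(r) ≡ 0 mod 17^3.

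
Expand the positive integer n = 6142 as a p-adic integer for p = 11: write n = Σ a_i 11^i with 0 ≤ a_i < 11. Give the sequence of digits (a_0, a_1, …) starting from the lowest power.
(a_0, a_1, …) = (4, 8, 6, 4)

Repeated division by 11 gives the digits low-to-high: 6142 = 4 + 8·11^1 + 6·11^2 + 4·11^3. Digit sequence: (4, 8, 6, 4).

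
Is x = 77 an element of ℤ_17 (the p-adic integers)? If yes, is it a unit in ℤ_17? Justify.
x ∈ ℤ_17^× (unit); v_17(x) = 0

ℤ_17 = {x ∈ ℚ_17 : v_17(x) ≥ 0} and ℤ_17^× = {x ∈ ℤ_17 : v_17(x) = 0}. Here v_17(77) = v_17(num) − v_17(den) = 0; compare against these criteria.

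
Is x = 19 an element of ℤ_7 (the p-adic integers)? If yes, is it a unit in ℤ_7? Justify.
x ∈ ℤ_7^× (unit); v_7(x) = 0

ℤ_7 = {x ∈ ℚ_7 : v_7(x) ≥ 0} and ℤ_7^× = {x ∈ ℤ_7 : v_7(x) = 0}. Here v_7(19) = v_7(num) − v_7(den) = 0; compare against these criteria.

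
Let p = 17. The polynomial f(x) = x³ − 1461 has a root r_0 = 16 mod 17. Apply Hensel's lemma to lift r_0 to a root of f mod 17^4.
r_3 = 76397 (mod 83521)

Hensel: r_{i+1} = r_i − f(r_i)/f′(r_i) mod 17^{i+2}, where f′(x) = 3x². Iterate:
  r_0 = 16 (mod 17)
  r_1 = 101 (mod 289)
  r_2 = 2702 (mod 4913)
  r_3 = 76397 (mod 83521)
Final: r = 76397 with f(r) ≡ 0 mod 17^4.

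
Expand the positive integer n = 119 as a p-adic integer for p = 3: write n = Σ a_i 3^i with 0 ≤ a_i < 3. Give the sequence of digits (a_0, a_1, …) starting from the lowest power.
(a_0, a_1, …) = (2, 0, 1, 1, 1)

Repeated division by 3 gives the digits low-to-high: 119 = 2 + 1·3^2 + 1·3^3 + 1·3^4. Digit sequence: (2, 0, 1, 1, 1).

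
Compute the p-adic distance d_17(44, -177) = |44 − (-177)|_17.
d_17(44, -177) = 1/17

Step 1 — x − y = 44 − (-177) = 221. Step 2 — v_17(221) = 1 (factor: 221 = (17^1 · 13); the sign does not affect v_p). Step 3 — |x − y|_17 = 17^{-1} = 1/17.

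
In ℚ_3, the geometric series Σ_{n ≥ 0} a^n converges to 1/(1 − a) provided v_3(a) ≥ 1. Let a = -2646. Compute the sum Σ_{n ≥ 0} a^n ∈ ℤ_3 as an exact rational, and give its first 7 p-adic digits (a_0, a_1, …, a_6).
Σ a^n = 1/(1 − a) = 1/2647;  first 7 digits = (1, 0, 0, 1, 0, 1, 0)

v_3(a) = 3 ≥ 1, so the series converges in ℤ_3 to 1/(1 − a) = 1/(1 − (-2646)) = 1/2647. Expand this rational in ℤ_3: compute digits iteratively via d_i = x_i mod 3, x_{i+1} = (x_i − d_i)/3. The first 7 digits are (1, 0, 0, 1, 0, 1, 0).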